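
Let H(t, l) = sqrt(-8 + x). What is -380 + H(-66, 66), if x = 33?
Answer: -375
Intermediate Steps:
H(t, l) = 5 (H(t, l) = sqrt(-8 + 33) = sqrt(25) = 5)
-380 + H(-66, 66) = -380 + 5 = -375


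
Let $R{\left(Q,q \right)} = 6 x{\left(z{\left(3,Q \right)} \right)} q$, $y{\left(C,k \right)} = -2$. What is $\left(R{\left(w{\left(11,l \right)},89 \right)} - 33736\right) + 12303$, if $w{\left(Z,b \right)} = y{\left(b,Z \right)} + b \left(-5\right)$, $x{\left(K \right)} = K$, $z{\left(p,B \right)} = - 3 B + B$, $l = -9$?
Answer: $-67357$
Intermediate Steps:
$z{\left(p,B \right)} = - 2 B$
$w{\left(Z,b \right)} = -2 - 5 b$ ($w{\left(Z,b \right)} = -2 + b \left(-5\right) = -2 - 5 b$)
$R{\left(Q,q \right)} = - 12 Q q$ ($R{\left(Q,q \right)} = 6 \left(- 2 Q\right) q = - 12 Q q$)
$\left(R{\left(w{\left(11,l \right)},89 \right)} - 33736\right) + 12303 = \left(\left(-12\right) \left(-2 - -45\right) 89 - 33736\right) + 12303 = \left(\left(-12\right) \left(-2 + 45\right) 89 - 33736\right) + 12303 = \left(\left(-12\right) 43 \cdot 89 - 33736\right) + 12303 = \left(-45924 - 33736\right) + 12303 = -79660 + 12303 = -67357$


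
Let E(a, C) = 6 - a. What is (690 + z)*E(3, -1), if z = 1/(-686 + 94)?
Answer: 1225437/592 ≈ 2070.0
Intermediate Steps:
z = -1/592 (z = 1/(-592) = -1/592 ≈ -0.0016892)
(690 + z)*E(3, -1) = (690 - 1/592)*(6 - 1*3) = 408479*(6 - 3)/592 = (408479/592)*3 = 1225437/592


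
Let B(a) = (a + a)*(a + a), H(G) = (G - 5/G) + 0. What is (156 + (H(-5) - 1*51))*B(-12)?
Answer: 58176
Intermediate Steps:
H(G) = G - 5/G
B(a) = 4*a² (B(a) = (2*a)*(2*a) = 4*a²)
(156 + (H(-5) - 1*51))*B(-12) = (156 + ((-5 - 5/(-5)) - 1*51))*(4*(-12)²) = (156 + ((-5 - 5*(-⅕)) - 51))*(4*144) = (156 + ((-5 + 1) - 51))*576 = (156 + (-4 - 51))*576 = (156 - 55)*576 = 101*576 = 58176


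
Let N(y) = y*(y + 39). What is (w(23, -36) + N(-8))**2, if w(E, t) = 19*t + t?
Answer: 937024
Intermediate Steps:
w(E, t) = 20*t
N(y) = y*(39 + y)
(w(23, -36) + N(-8))**2 = (20*(-36) - 8*(39 - 8))**2 = (-720 - 8*31)**2 = (-720 - 248)**2 = (-968)**2 = 937024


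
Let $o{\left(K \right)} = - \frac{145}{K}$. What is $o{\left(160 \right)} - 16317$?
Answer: $- \frac{522173}{32} \approx -16318.0$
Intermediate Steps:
$o{\left(160 \right)} - 16317 = - \frac{145}{160} - 16317 = \left(-145\right) \frac{1}{160} - 16317 = - \frac{29}{32} - 16317 = - \frac{522173}{32}$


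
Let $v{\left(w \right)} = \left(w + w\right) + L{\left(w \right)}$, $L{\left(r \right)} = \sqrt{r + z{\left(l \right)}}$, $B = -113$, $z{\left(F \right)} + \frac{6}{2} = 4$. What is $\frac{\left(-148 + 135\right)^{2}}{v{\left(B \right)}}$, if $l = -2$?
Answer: $- \frac{19097}{25594} - \frac{169 i \sqrt{7}}{12797} \approx -0.74615 - 0.03494 i$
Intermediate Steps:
$z{\left(F \right)} = 1$ ($z{\left(F \right)} = -3 + 4 = 1$)
$L{\left(r \right)} = \sqrt{1 + r}$ ($L{\left(r \right)} = \sqrt{r + 1} = \sqrt{1 + r}$)
$v{\left(w \right)} = \sqrt{1 + w} + 2 w$ ($v{\left(w \right)} = \left(w + w\right) + \sqrt{1 + w} = 2 w + \sqrt{1 + w} = \sqrt{1 + w} + 2 w$)
$\frac{\left(-148 + 135\right)^{2}}{v{\left(B \right)}} = \frac{\left(-148 + 135\right)^{2}}{\sqrt{1 - 113} + 2 \left(-113\right)} = \frac{\left(-13\right)^{2}}{\sqrt{-112} - 226} = \frac{169}{4 i \sqrt{7} - 226} = \frac{169}{-226 + 4 i \sqrt{7}}$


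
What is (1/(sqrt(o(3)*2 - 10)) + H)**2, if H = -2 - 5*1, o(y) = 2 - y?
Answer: (42 + I*sqrt(3))**2/36 ≈ 48.917 + 4.0415*I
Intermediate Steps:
H = -7 (H = -2 - 5 = -7)
(1/(sqrt(o(3)*2 - 10)) + H)**2 = (1/(sqrt((2 - 1*3)*2 - 10)) - 7)**2 = (1/(sqrt((2 - 3)*2 - 10)) - 7)**2 = (1/(sqrt(-1*2 - 10)) - 7)**2 = (1/(sqrt(-2 - 10)) - 7)**2 = (1/(sqrt(-12)) - 7)**2 = (1/(2*I*sqrt(3)) - 7)**2 = (-I*sqrt(3)/6 - 7)**2 = (-7 - I*sqrt(3)/6)**2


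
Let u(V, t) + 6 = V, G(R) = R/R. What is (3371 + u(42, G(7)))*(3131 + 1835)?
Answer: 16919162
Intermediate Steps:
G(R) = 1
u(V, t) = -6 + V
(3371 + u(42, G(7)))*(3131 + 1835) = (3371 + (-6 + 42))*(3131 + 1835) = (3371 + 36)*4966 = 3407*4966 = 16919162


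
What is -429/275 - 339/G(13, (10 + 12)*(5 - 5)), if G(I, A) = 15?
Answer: -604/25 ≈ -24.160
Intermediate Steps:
-429/275 - 339/G(13, (10 + 12)*(5 - 5)) = -429/275 - 339/15 = -429*1/275 - 339*1/15 = -39/25 - 113/5 = -604/25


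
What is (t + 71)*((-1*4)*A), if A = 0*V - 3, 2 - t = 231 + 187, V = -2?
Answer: -4140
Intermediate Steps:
t = -416 (t = 2 - (231 + 187) = 2 - 1*418 = 2 - 418 = -416)
A = -3 (A = 0*(-2) - 3 = 0 - 3 = -3)
(t + 71)*((-1*4)*A) = (-416 + 71)*(-1*4*(-3)) = -(-1380)*(-3) = -345*12 = -4140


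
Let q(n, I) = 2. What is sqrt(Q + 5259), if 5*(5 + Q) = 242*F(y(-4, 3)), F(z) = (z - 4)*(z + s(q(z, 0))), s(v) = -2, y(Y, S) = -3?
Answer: 6*sqrt(193) ≈ 83.355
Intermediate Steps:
F(z) = (-4 + z)*(-2 + z) (F(z) = (z - 4)*(z - 2) = (-4 + z)*(-2 + z))
Q = 1689 (Q = -5 + (242*(8 + (-3)**2 - 6*(-3)))/5 = -5 + (242*(8 + 9 + 18))/5 = -5 + (242*35)/5 = -5 + (1/5)*8470 = -5 + 1694 = 1689)
sqrt(Q + 5259) = sqrt(1689 + 5259) = sqrt(6948) = 6*sqrt(193)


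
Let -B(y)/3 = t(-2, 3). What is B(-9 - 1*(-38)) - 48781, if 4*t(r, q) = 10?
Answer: -97577/2 ≈ -48789.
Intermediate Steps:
t(r, q) = 5/2 (t(r, q) = (¼)*10 = 5/2)
B(y) = -15/2 (B(y) = -3*5/2 = -15/2)
B(-9 - 1*(-38)) - 48781 = -15/2 - 48781 = -97577/2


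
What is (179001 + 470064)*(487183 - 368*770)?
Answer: 132294375495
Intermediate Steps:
(179001 + 470064)*(487183 - 368*770) = 649065*(487183 - 283360) = 649065*203823 = 132294375495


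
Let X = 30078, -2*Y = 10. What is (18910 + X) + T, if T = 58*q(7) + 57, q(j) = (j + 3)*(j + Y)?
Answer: 50205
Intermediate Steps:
Y = -5 (Y = -1/2*10 = -5)
q(j) = (-5 + j)*(3 + j) (q(j) = (j + 3)*(j - 5) = (3 + j)*(-5 + j) = (-5 + j)*(3 + j))
T = 1217 (T = 58*(-15 + 7**2 - 2*7) + 57 = 58*(-15 + 49 - 14) + 57 = 58*20 + 57 = 1160 + 57 = 1217)
(18910 + X) + T = (18910 + 30078) + 1217 = 48988 + 1217 = 50205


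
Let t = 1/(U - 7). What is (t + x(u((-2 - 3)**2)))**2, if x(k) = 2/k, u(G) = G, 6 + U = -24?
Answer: 2401/855625 ≈ 0.0028061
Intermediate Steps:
U = -30 (U = -6 - 24 = -30)
t = -1/37 (t = 1/(-30 - 7) = 1/(-37) = -1/37 ≈ -0.027027)
(t + x(u((-2 - 3)**2)))**2 = (-1/37 + 2/((-2 - 3)**2))**2 = (-1/37 + 2/((-5)**2))**2 = (-1/37 + 2/25)**2 = (49/925)**2 = 2401/855625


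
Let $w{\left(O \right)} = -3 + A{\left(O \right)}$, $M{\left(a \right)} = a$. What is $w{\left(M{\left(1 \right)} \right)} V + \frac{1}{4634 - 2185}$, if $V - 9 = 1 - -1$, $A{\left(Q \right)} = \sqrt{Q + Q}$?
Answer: $- \frac{80816}{2449} + 11 \sqrt{2} \approx -17.443$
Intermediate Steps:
$A{\left(Q \right)} = \sqrt{2} \sqrt{Q}$ ($A{\left(Q \right)} = \sqrt{2 Q} = \sqrt{2} \sqrt{Q}$)
$V = 11$ ($V = 9 + \left(1 - -1\right) = 9 + \left(1 + 1\right) = 9 + 2 = 11$)
$w{\left(O \right)} = -3 + \sqrt{2} \sqrt{O}$
$w{\left(M{\left(1 \right)} \right)} V + \frac{1}{4634 - 2185} = \left(-3 + \sqrt{2} \sqrt{1}\right) 11 + \frac{1}{4634 - 2185} = \left(-3 + \sqrt{2} \cdot 1\right) 11 + \frac{1}{2449} = \left(-3 + \sqrt{2}\right) 11 + \frac{1}{2449} = \left(-33 + 11 \sqrt{2}\right) + \frac{1}{2449} = - \frac{80816}{2449} + 11 \sqrt{2}$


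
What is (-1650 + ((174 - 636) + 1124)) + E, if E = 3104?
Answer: 2116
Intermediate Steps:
(-1650 + ((174 - 636) + 1124)) + E = (-1650 + ((174 - 636) + 1124)) + 3104 = (-1650 + (-462 + 1124)) + 3104 = (-1650 + 662) + 3104 = -988 + 3104 = 2116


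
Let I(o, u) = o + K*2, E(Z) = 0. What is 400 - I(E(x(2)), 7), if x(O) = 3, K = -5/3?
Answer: 1210/3 ≈ 403.33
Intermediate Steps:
K = -5/3 (K = -5*⅓ = -5/3 ≈ -1.6667)
I(o, u) = -10/3 + o (I(o, u) = o - 5/3*2 = o - 10/3 = -10/3 + o)
400 - I(E(x(2)), 7) = 400 - (-10/3 + 0) = 400 - 1*(-10/3) = 400 + 10/3 = 1210/3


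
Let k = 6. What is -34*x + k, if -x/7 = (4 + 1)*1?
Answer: 1196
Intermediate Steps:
x = -35 (x = -7*(4 + 1) = -35 ≈ -35.000)
-34*x + k = -34*(-35) + 6 = 1190 + 6 = 1196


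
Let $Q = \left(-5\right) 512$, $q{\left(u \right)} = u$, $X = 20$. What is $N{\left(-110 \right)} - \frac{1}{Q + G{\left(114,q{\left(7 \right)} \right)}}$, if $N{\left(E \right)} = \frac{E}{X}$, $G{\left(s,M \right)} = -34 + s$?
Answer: $- \frac{13639}{2480} \approx -5.4996$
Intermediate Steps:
$N{\left(E \right)} = \frac{E}{20}$
$Q = -2560$
$N{\left(-110 \right)} - \frac{1}{Q + G{\left(114,q{\left(7 \right)} \right)}} = \frac{1}{20} \left(-110\right) - \frac{1}{-2560 + \left(-34 + 114\right)} = - \frac{11}{2} - \frac{1}{-2560 + 80} = - \frac{11}{2} - \frac{1}{-2480} = - \frac{11}{2} - - \frac{1}{2480} = - \frac{11}{2} + \frac{1}{2480} = - \frac{13639}{2480}$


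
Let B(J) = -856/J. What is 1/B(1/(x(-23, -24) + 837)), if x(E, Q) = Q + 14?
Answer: -1/707912 ≈ -1.4126e-6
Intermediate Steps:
x(E, Q) = 14 + Q
1/B(1/(x(-23, -24) + 837)) = 1/(-856/(1/((14 - 24) + 837))) = 1/(-856/(1/(-10 + 837))) = 1/(-856/(1/827)) = 1/(-856/1/827) = 1/(-856*827) = 1/(-707912) = -1/707912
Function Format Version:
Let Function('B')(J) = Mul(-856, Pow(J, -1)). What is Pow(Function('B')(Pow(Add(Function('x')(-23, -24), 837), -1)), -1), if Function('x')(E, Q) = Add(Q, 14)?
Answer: Rational(-1, 707912) ≈ -1.4126e-6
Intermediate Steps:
Function('x')(E, Q) = Add(14, Q)
Pow(Function('B')(Pow(Add(Function('x')(-23, -24), 837), -1)), -1) = Pow(Mul(-856, Pow(Pow(Add(Add(14, -24), 837), -1), -1)), -1) = Pow(Mul(-856, Pow(Pow(Add(-10, 837), -1), -1)), -1) = Pow(Mul(-856, Pow(Pow(827, -1), -1)), -1) = Pow(Mul(-856, Pow(Rational(1, 827), -1)), -1) = Pow(Mul(-856, 827), -1) = Pow(-707912, -1) = Rational(-1, 707912)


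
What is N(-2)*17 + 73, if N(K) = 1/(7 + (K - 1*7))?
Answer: 129/2 ≈ 64.500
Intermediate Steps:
N(K) = 1/K (N(K) = 1/(7 + (K - 7)) = 1/(7 + (-7 + K)) = 1/K)
N(-2)*17 + 73 = 17/(-2) + 73 = -½*17 + 73 = -17/2 + 73 = 129/2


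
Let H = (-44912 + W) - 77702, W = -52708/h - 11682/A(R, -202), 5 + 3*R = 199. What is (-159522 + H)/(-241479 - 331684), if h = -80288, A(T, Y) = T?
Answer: 549664721311/1115939190392 ≈ 0.49256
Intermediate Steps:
R = 194/3 (R = -5/3 + (⅓)*199 = -5/3 + 199/3 = 194/3 ≈ 64.667)
W = -350443487/1946984 (W = -52708/(-80288) - 11682/194/3 = -52708*(-1/80288) - 11682*3/194 = 13177/20072 - 17523/97 = -350443487/1946984 ≈ -179.99)
H = -239077939663/1946984 (H = (-44912 - 350443487/1946984) - 77702 = -87793388895/1946984 - 77702 = -239077939663/1946984 ≈ -1.2279e+5)
(-159522 + H)/(-241479 - 331684) = (-159522 - 239077939663/1946984)/(-241479 - 331684) = -549664721311/1946984/(-573163) = -549664721311/1946984*(-1/573163) = 549664721311/1115939190392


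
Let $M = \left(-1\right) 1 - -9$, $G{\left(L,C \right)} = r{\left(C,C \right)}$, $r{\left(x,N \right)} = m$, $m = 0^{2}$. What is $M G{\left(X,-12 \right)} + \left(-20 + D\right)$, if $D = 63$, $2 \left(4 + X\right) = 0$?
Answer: $43$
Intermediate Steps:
$m = 0$
$X = -4$ ($X = -4 + \frac{1}{2} \cdot 0 = -4 + 0 = -4$)
$r{\left(x,N \right)} = 0$
$G{\left(L,C \right)} = 0$
$M = 8$ ($M = -1 + 9 = 8$)
$M G{\left(X,-12 \right)} + \left(-20 + D\right) = 8 \cdot 0 + \left(-20 + 63\right) = 0 + 43 = 43$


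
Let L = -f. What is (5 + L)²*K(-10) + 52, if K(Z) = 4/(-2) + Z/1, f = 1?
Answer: -140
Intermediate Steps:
K(Z) = -2 + Z (K(Z) = 4*(-½) + Z*1 = -2 + Z)
L = -1 (L = -1*1 = -1)
(5 + L)²*K(-10) + 52 = (5 - 1)²*(-2 - 10) + 52 = 4²*(-12) + 52 = 16*(-12) + 52 = -192 + 52 = -140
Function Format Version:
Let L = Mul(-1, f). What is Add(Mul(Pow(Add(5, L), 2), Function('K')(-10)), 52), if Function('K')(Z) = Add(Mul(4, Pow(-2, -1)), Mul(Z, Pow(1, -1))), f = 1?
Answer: -140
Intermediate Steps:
Function('K')(Z) = Add(-2, Z) (Function('K')(Z) = Add(Mul(4, Rational(-1, 2)), Mul(Z, 1)) = Add(-2, Z))
L = -1 (L = Mul(-1, 1) = -1)
Add(Mul(Pow(Add(5, L), 2), Function('K')(-10)), 52) = Add(Mul(Pow(Add(5, -1), 2), Add(-2, -10)), 52) = Add(Mul(Pow(4, 2), -12), 52) = Add(Mul(16, -12), 52) = Add(-192, 52) = -140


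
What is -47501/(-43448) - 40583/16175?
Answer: -994921509/702771400 ≈ -1.4157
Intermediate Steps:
-47501/(-43448) - 40583/16175 = -47501*(-1/43448) - 40583*1/16175 = 47501/43448 - 40583/16175 = -994921509/702771400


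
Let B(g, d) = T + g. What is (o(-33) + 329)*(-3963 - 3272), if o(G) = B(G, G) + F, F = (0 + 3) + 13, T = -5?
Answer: -2221145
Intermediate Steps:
F = 16 (F = 3 + 13 = 16)
B(g, d) = -5 + g
o(G) = 11 + G (o(G) = (-5 + G) + 16 = 11 + G)
(o(-33) + 329)*(-3963 - 3272) = ((11 - 33) + 329)*(-3963 - 3272) = (-22 + 329)*(-7235) = 307*(-7235) = -2221145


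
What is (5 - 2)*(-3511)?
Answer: -10533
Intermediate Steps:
(5 - 2)*(-3511) = 3*(-3511) = -10533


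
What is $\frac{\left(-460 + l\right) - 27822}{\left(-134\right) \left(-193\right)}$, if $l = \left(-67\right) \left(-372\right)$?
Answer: $- \frac{1679}{12931} \approx -0.12984$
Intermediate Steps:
$l = 24924$
$\frac{\left(-460 + l\right) - 27822}{\left(-134\right) \left(-193\right)} = \frac{\left(-460 + 24924\right) - 27822}{\left(-134\right) \left(-193\right)} = \frac{24464 - 27822}{25862} = \left(-3358\right) \frac{1}{25862} = - \frac{1679}{12931}$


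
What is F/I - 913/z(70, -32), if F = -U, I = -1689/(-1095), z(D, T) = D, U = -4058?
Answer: 103167881/39410 ≈ 2617.8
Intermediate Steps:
I = 563/365 (I = -1689*(-1/1095) = 563/365 ≈ 1.5425)
F = 4058 (F = -1*(-4058) = 4058)
F/I - 913/z(70, -32) = 4058/(563/365) - 913/70 = 4058*(365/563) - 913*1/70 = 1481170/563 - 913/70 = 103167881/39410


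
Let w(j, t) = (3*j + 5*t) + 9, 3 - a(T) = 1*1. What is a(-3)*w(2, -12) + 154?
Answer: 64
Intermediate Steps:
a(T) = 2 (a(T) = 3 - 1 = 2)
w(j, t) = 9 + 3*j + 5*t
a(-3)*w(2, -12) + 154 = 2*(9 + 3*2 + 5*(-12)) + 154 = 2*(9 + 6 - 60) + 154 = 2*(-45) + 154 = -90 + 154 = 64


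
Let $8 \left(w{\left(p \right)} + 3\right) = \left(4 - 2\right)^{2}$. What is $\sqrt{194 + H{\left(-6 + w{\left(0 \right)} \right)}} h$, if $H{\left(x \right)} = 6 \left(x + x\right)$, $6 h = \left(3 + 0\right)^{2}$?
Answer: $3 \sqrt{23} \approx 14.387$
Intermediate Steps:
$w{\left(p \right)} = - \frac{5}{2}$ ($w{\left(p \right)} = -3 + \frac{\left(4 - 2\right)^{2}}{8} = -3 + \frac{2^{2}}{8} = -3 + \frac{1}{8} \cdot 4 = -3 + \frac{1}{2} = - \frac{5}{2}$)
$h = \frac{3}{2}$ ($h = \frac{\left(3 + 0\right)^{2}}{6} = \frac{3^{2}}{6} = \frac{1}{6} \cdot 9 = \frac{3}{2} \approx 1.5$)
$H{\left(x \right)} = 12 x$ ($H{\left(x \right)} = 6 \cdot 2 x = 12 x$)
$\sqrt{194 + H{\left(-6 + w{\left(0 \right)} \right)}} h = \sqrt{194 + 12 \left(-6 - \frac{5}{2}\right)} \frac{3}{2} = \sqrt{194 + 12 \left(- \frac{17}{2}\right)} \frac{3}{2} = \sqrt{194 - 102} \cdot \frac{3}{2} = \sqrt{92} \cdot \frac{3}{2} = 2 \sqrt{23} \cdot \frac{3}{2} = 3 \sqrt{23}$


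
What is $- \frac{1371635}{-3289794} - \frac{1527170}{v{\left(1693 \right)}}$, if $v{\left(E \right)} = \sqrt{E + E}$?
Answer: $\frac{1371635}{3289794} - \frac{763585 \sqrt{3386}}{1693} \approx -26244.0$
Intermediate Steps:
$v{\left(E \right)} = \sqrt{2} \sqrt{E}$ ($v{\left(E \right)} = \sqrt{2 E} = \sqrt{2} \sqrt{E}$)
$- \frac{1371635}{-3289794} - \frac{1527170}{v{\left(1693 \right)}} = - \frac{1371635}{-3289794} - \frac{1527170}{\sqrt{2} \sqrt{1693}} = \left(-1371635\right) \left(- \frac{1}{3289794}\right) - \frac{1527170}{\sqrt{3386}} = \frac{1371635}{3289794} - 1527170 \frac{\sqrt{3386}}{3386} = \frac{1371635}{3289794} - \frac{763585 \sqrt{3386}}{1693}$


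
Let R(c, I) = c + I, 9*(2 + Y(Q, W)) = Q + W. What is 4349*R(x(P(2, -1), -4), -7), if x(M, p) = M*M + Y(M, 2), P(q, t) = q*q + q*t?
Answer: -178309/9 ≈ -19812.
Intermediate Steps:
P(q, t) = q**2 + q*t
Y(Q, W) = -2 + Q/9 + W/9 (Y(Q, W) = -2 + (Q + W)/9 = -2 + (Q/9 + W/9) = -2 + Q/9 + W/9)
x(M, p) = -16/9 + M**2 + M/9 (x(M, p) = M*M + (-2 + M/9 + (1/9)*2) = M**2 + (-2 + M/9 + 2/9) = M**2 + (-16/9 + M/9) = -16/9 + M**2 + M/9)
R(c, I) = I + c
4349*R(x(P(2, -1), -4), -7) = 4349*(-7 + (-16/9 + (2*(2 - 1))**2 + (2*(2 - 1))/9)) = 4349*(-7 + (-16/9 + (2*1)**2 + (2*1)/9)) = 4349*(-7 + (-16/9 + 2**2 + (1/9)*2)) = 4349*(-7 + (-16/9 + 4 + 2/9)) = 4349*(-7 + 22/9) = 4349*(-41/9) = -178309/9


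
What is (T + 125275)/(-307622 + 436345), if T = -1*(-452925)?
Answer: 11800/2627 ≈ 4.4918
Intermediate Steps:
T = 452925
(T + 125275)/(-307622 + 436345) = (452925 + 125275)/(-307622 + 436345) = 578200/128723 = 578200*(1/128723) = 11800/2627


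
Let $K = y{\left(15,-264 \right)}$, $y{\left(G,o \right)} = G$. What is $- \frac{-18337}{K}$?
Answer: $\frac{18337}{15} \approx 1222.5$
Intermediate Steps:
$K = 15$
$- \frac{-18337}{K} = - \frac{-18337}{15} = \left(-1\right) \left(- \frac{18337}{15}\right) = \frac{18337}{15}$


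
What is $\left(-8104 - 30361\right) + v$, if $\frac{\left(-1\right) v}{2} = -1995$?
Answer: $-34475$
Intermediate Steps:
$v = 3990$ ($v = \left(-2\right) \left(-1995\right) = 3990$)
$\left(-8104 - 30361\right) + v = \left(-8104 - 30361\right) + 3990 = -38465 + 3990 = -34475$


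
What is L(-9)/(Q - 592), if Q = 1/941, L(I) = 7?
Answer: -6587/557071 ≈ -0.011824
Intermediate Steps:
Q = 1/941 ≈ 0.0010627
L(-9)/(Q - 592) = 7/(1/941 - 592) = 7/(-557071/941) = 7*(-941/557071) = -6587/557071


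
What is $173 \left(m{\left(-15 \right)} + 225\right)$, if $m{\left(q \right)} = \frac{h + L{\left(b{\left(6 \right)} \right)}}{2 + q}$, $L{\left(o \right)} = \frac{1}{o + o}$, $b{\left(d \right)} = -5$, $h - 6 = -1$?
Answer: $\frac{5051773}{130} \approx 38860.0$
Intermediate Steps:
$h = 5$ ($h = 6 - 1 = 5$)
$L{\left(o \right)} = \frac{1}{2 o}$
$m{\left(q \right)} = \frac{49}{10 \left(2 + q\right)}$ ($m{\left(q \right)} = \frac{5 + \frac{1}{2 \left(-5\right)}}{2 + q} = \frac{5 + \frac{1}{2} \left(- \frac{1}{5}\right)}{2 + q} = \frac{5 - \frac{1}{10}}{2 + q} = \frac{49}{10 \left(2 + q\right)}$)
$173 \left(m{\left(-15 \right)} + 225\right) = 173 \left(\frac{49}{10 \left(2 - 15\right)} + 225\right) = 173 \left(\frac{49}{10 \left(-13\right)} + 225\right) = 173 \left(\frac{49}{10} \left(- \frac{1}{13}\right) + 225\right) = 173 \left(- \frac{49}{130} + 225\right) = 173 \cdot \frac{29201}{130} = \frac{5051773}{130}$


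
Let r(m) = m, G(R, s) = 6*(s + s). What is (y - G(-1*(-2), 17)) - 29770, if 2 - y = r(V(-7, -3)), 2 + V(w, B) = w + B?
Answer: -29960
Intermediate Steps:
G(R, s) = 12*s (G(R, s) = 6*(2*s) = 12*s)
V(w, B) = -2 + B + w (V(w, B) = -2 + (w + B) = -2 + (B + w) = -2 + B + w)
y = 14 (y = 2 - (-2 - 3 - 7) = 2 - 1*(-12) = 2 + 12 = 14)
(y - G(-1*(-2), 17)) - 29770 = (14 - 12*17) - 29770 = (14 - 1*204) - 29770 = (14 - 204) - 29770 = -190 - 29770 = -29960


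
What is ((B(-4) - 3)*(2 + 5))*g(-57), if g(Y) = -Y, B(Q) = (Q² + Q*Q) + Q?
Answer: 9975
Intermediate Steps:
B(Q) = Q + 2*Q² (B(Q) = (Q² + Q²) + Q = 2*Q² + Q = Q + 2*Q²)
((B(-4) - 3)*(2 + 5))*g(-57) = ((-4*(1 + 2*(-4)) - 3)*(2 + 5))*(-1*(-57)) = ((-4*(1 - 8) - 3)*7)*57 = ((-4*(-7) - 3)*7)*57 = ((28 - 3)*7)*57 = (25*7)*57 = 175*57 = 9975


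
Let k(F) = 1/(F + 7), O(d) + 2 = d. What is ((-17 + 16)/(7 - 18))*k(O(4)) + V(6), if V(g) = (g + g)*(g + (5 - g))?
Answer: 5941/99 ≈ 60.010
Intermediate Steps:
V(g) = 10*g (V(g) = (2*g)*5 = 10*g)
O(d) = -2 + d
k(F) = 1/(7 + F)
((-17 + 16)/(7 - 18))*k(O(4)) + V(6) = ((-17 + 16)/(7 - 18))/(7 + (-2 + 4)) + 10*6 = (-1/(-11))/(7 + 2) + 60 = -1*(-1/11)/9 + 60 = (1/11)*(⅑) + 60 = 1/99 + 60 = 5941/99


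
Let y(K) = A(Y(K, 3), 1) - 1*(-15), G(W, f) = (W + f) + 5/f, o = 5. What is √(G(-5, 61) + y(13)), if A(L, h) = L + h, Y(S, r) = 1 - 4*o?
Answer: √197518/61 ≈ 7.2857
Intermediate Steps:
Y(S, r) = -19 (Y(S, r) = 1 - 4*5 = 1 - 20 = -19)
G(W, f) = W + f + 5/f
y(K) = -3 (y(K) = (-19 + 1) - 1*(-15) = -18 + 15 = -3)
√(G(-5, 61) + y(13)) = √((-5 + 61 + 5/61) - 3) = √(3421/61 - 3) = √(3238/61) = √197518/61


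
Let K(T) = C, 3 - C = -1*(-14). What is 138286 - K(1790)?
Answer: 138297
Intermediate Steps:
C = -11 (C = 3 - (-1)*(-14) = 3 - 1*14 = 3 - 14 = -11)
K(T) = -11
138286 - K(1790) = 138286 - 1*(-11) = 138286 + 11 = 138297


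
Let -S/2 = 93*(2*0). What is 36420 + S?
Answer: 36420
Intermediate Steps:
S = 0 (S = -186*2*0 = -186*0 = -2*0 = 0)
36420 + S = 36420 + 0 = 36420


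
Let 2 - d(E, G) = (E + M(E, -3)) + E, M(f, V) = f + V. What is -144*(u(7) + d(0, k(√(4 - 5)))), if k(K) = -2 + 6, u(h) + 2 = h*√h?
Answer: -432 - 1008*√7 ≈ -3098.9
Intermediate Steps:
M(f, V) = V + f
u(h) = -2 + h^(3/2) (u(h) = -2 + h*√h = -2 + h^(3/2))
k(K) = 4
d(E, G) = 5 - 3*E (d(E, G) = 2 - ((E + (-3 + E)) + E) = 2 - ((-3 + 2*E) + E) = 2 - (-3 + 3*E) = 2 + (3 - 3*E) = 5 - 3*E)
-144*(u(7) + d(0, k(√(4 - 5)))) = -144*((-2 + 7^(3/2)) + (5 - 3*0)) = -144*((-2 + 7*√7) + (5 + 0)) = -144*((-2 + 7*√7) + 5) = -144*(3 + 7*√7) = -432 - 1008*√7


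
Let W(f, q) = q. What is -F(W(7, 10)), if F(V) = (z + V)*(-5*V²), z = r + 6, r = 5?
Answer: 10500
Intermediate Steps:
z = 11 (z = 5 + 6 = 11)
F(V) = -5*V²*(11 + V) (F(V) = (11 + V)*(-5*V²) = -5*V²*(11 + V))
-F(W(7, 10)) = -5*10²*(-11 - 1*10) = -5*100*(-11 - 10) = -5*100*(-21) = -1*(-10500) = 10500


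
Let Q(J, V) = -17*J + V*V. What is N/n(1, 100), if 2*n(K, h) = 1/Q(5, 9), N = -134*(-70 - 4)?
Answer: -79328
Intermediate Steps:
Q(J, V) = V² - 17*J (Q(J, V) = -17*J + V² = V² - 17*J)
N = 9916 (N = -134*(-74) = 9916)
n(K, h) = -⅛ (n(K, h) = 1/(2*(9² - 17*5)) = 1/(2*(81 - 85)) = (½)/(-4) = (½)*(-¼) = -⅛)
N/n(1, 100) = 9916/(-⅛) = 9916*(-8) = -79328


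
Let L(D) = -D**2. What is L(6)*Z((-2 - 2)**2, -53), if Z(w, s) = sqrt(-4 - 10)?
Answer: -36*I*sqrt(14) ≈ -134.7*I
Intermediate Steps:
Z(w, s) = I*sqrt(14) (Z(w, s) = sqrt(-14) = I*sqrt(14))
L(6)*Z((-2 - 2)**2, -53) = (-1*6**2)*(I*sqrt(14)) = (-1*36)*(I*sqrt(14)) = -36*I*sqrt(14)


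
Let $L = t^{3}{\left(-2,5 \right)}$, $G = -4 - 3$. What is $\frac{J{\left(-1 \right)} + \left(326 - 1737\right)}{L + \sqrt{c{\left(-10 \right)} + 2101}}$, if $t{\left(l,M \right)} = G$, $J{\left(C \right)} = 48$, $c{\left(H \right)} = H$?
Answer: $\frac{467509}{115558} + \frac{1363 \sqrt{2091}}{115558} \approx 4.585$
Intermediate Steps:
$G = -7$
$t{\left(l,M \right)} = -7$
$L = -343$ ($L = \left(-7\right)^{3} = -343$)
$\frac{J{\left(-1 \right)} + \left(326 - 1737\right)}{L + \sqrt{c{\left(-10 \right)} + 2101}} = \frac{48 + \left(326 - 1737\right)}{-343 + \sqrt{-10 + 2101}} = \frac{48 + \left(326 - 1737\right)}{-343 + \sqrt{2091}} = \frac{48 - 1411}{-343 + \sqrt{2091}} = - \frac{1363}{-343 + \sqrt{2091}}$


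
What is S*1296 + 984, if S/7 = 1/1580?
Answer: 390948/395 ≈ 989.74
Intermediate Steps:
S = 7/1580 ≈ 0.0044304
S*1296 + 984 = (7/1580)*1296 + 984 = 2268/395 + 984 = 390948/395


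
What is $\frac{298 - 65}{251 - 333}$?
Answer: $- \frac{233}{82} \approx -2.8415$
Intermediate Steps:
$\frac{298 - 65}{251 - 333} = \frac{233}{-82} = 233 \left(- \frac{1}{82}\right) = - \frac{233}{82}$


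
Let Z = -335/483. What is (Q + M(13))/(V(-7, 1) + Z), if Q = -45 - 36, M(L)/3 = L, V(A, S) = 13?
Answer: -10143/2972 ≈ -3.4129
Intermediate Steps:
Z = -335/483 (Z = -335*1/483 = -335/483 ≈ -0.69358)
M(L) = 3*L
Q = -81
(Q + M(13))/(V(-7, 1) + Z) = (-81 + 3*13)/(13 - 335/483) = (-81 + 39)/(5944/483) = -42*483/5944 = -10143/2972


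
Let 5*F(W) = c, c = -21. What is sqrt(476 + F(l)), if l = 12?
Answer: sqrt(11795)/5 ≈ 21.721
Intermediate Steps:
F(W) = -21/5 (F(W) = (1/5)*(-21) = -21/5)
sqrt(476 + F(l)) = sqrt(476 - 21/5) = sqrt(2359/5) = sqrt(11795)/5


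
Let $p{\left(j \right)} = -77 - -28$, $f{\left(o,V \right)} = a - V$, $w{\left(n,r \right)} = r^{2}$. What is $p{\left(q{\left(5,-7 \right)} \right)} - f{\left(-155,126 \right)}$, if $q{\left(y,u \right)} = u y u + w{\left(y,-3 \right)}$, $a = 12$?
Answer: $65$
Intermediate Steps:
$f{\left(o,V \right)} = 12 - V$
$q{\left(y,u \right)} = 9 + y u^{2}$ ($q{\left(y,u \right)} = u y u + \left(-3\right)^{2} = y u^{2} + 9 = 9 + y u^{2}$)
$p{\left(j \right)} = -49$ ($p{\left(j \right)} = -77 + 28 = -49$)
$p{\left(q{\left(5,-7 \right)} \right)} - f{\left(-155,126 \right)} = -49 - \left(12 - 126\right) = -49 - -114 = -49 + 114 = 65$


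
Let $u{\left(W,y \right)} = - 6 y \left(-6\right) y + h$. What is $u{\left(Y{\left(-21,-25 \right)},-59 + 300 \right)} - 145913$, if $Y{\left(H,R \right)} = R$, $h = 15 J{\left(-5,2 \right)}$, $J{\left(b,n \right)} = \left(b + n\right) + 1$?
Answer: $1944973$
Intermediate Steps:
$J{\left(b,n \right)} = 1 + b + n$
$h = -30$ ($h = 15 \left(1 - 5 + 2\right) = 15 \left(-2\right) = -30$)
$u{\left(W,y \right)} = -30 + 36 y^{2}$ ($u{\left(W,y \right)} = - 6 y \left(-6\right) y - 30 = 36 y y - 30 = 36 y^{2} - 30 = -30 + 36 y^{2}$)
$u{\left(Y{\left(-21,-25 \right)},-59 + 300 \right)} - 145913 = \left(-30 + 36 \left(-59 + 300\right)^{2}\right) - 145913 = \left(-30 + 36 \cdot 241^{2}\right) - 145913 = \left(-30 + 36 \cdot 58081\right) - 145913 = \left(-30 + 2090916\right) - 145913 = 2090886 - 145913 = 1944973$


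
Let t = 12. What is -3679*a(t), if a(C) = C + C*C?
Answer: -573924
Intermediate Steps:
a(C) = C + C**2
-3679*a(t) = -44148*(1 + 12) = -44148*13 = -3679*156 = -573924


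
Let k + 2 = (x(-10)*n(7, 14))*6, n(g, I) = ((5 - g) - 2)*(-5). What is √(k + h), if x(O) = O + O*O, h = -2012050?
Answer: 2*I*√500313 ≈ 1414.7*I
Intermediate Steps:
n(g, I) = -15 + 5*g (n(g, I) = (3 - g)*(-5) = -15 + 5*g)
x(O) = O + O²
k = 10798 (k = -2 + ((-10*(1 - 10))*(-15 + 5*7))*6 = -2 + ((-10*(-9))*(-15 + 35))*6 = -2 + (90*20)*6 = -2 + 1800*6 = -2 + 10800 = 10798)
√(k + h) = √(10798 - 2012050) = √(-2001252) = 2*I*√500313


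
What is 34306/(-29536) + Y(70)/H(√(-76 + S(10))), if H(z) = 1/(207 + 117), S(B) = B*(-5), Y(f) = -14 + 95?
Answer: 387554239/14768 ≈ 26243.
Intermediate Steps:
Y(f) = 81
S(B) = -5*B
H(z) = 1/324
34306/(-29536) + Y(70)/H(√(-76 + S(10))) = 34306/(-29536) + 81/(1/324) = 34306*(-1/29536) + 81*324 = -17153/14768 + 26244 = 387554239/14768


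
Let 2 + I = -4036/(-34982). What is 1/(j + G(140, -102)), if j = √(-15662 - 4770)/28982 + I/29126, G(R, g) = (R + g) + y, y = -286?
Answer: -1689466131568070825369922109/418987710113154824618156732124 - 940219675152949429099*I*√1277/418987710113154824618156732124 ≈ -0.0040323 - 8.0191e-8*I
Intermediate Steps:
G(R, g) = -286 + R + g (G(R, g) = (R + g) - 286 = -286 + R + g)
I = -32964/17491 (I = -2 - 4036/(-34982) = -2 - 4036*(-1/34982) = -2 + 2018/17491 = -32964/17491 ≈ -1.8846)
j = -16482/254721433 + 2*I*√1277/14491 (j = √(-15662 - 4770)/28982 - 32964/17491/29126 = √(-20432)*(1/28982) - 32964/17491*1/29126 = (4*I*√1277)*(1/28982) - 16482/254721433 = 2*I*√1277/14491 - 16482/254721433 = -16482/254721433 + 2*I*√1277/14491 ≈ -6.4706e-5 + 0.004932*I)
1/(j + G(140, -102)) = 1/((-16482/254721433 + 2*I*√1277/14491) + (-286 + 140 - 102)) = 1/((-16482/254721433 + 2*I*√1277/14491) - 248) = 1/(-63170931866/254721433 + 2*I*√1277/14491)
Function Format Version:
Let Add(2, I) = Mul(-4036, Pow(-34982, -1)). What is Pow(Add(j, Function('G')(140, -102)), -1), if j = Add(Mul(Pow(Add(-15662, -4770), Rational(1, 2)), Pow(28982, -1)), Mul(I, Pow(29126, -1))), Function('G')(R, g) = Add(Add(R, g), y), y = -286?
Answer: Add(Rational(-1689466131568070825369922109, 418987710113154824618156732124), Mul(Rational(-940219675152949429099, 418987710113154824618156732124), I, Pow(1277, Rational(1, 2)))) ≈ Add(-0.0040323, Mul(-8.0191e-8, I))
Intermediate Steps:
Function('G')(R, g) = Add(-286, R, g) (Function('G')(R, g) = Add(Add(R, g), -286) = Add(-286, R, g))
I = Rational(-32964, 17491) (I = Add(-2, Mul(-4036, Pow(-34982, -1))) = Add(-2, Mul(-4036, Rational(-1, 34982))) = Add(-2, Rational(2018, 17491)) = Rational(-32964, 17491) ≈ -1.8846)
j = Add(Rational(-16482, 254721433), Mul(Rational(2, 14491), I, Pow(1277, Rational(1, 2)))) (j = Add(Mul(Pow(Add(-15662, -4770), Rational(1, 2)), Pow(28982, -1)), Mul(Rational(-32964, 17491), Pow(29126, -1))) = Add(Mul(Pow(-20432, Rational(1, 2)), Rational(1, 28982)), Mul(Rational(-32964, 17491), Rational(1, 29126))) = Add(Mul(Mul(4, I, Pow(1277, Rational(1, 2))), Rational(1, 28982)), Rational(-16482, 254721433)) = Add(Mul(Rational(2, 14491), I, Pow(1277, Rational(1, 2))), Rational(-16482, 254721433)) = Add(Rational(-16482, 254721433), Mul(Rational(2, 14491), I, Pow(1277, Rational(1, 2)))) ≈ Add(-6.4706e-5, Mul(0.0049320, I)))
Pow(Add(j, Function('G')(140, -102)), -1) = Pow(Add(Add(Rational(-16482, 254721433), Mul(Rational(2, 14491), I, Pow(1277, Rational(1, 2)))), Add(-286, 140, -102)), -1) = Pow(Add(Add(Rational(-16482, 254721433), Mul(Rational(2, 14491), I, Pow(1277, Rational(1, 2)))), -248), -1) = Pow(Add(Rational(-63170931866, 254721433), Mul(Rational(2, 14491), I, Pow(1277, Rational(1, 2)))), -1)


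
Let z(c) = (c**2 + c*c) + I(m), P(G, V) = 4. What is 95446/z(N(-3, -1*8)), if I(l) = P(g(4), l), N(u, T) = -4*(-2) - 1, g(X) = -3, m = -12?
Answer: 47723/51 ≈ 935.75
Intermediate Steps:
N(u, T) = 7 (N(u, T) = 8 - 1 = 7)
I(l) = 4
z(c) = 4 + 2*c**2 (z(c) = (c**2 + c*c) + 4 = (c**2 + c**2) + 4 = 2*c**2 + 4 = 4 + 2*c**2)
95446/z(N(-3, -1*8)) = 95446/(4 + 2*7**2) = 95446/(4 + 2*49) = 95446/(4 + 98) = 95446/102 = 95446*(1/102) = 47723/51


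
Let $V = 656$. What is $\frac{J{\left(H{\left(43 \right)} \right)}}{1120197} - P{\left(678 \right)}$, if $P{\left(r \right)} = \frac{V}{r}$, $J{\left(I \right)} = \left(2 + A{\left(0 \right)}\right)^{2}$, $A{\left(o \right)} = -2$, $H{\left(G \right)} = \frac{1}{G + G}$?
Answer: $- \frac{328}{339} \approx -0.96755$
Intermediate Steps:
$H{\left(G \right)} = \frac{1}{2 G}$
$J{\left(I \right)} = 0$ ($J{\left(I \right)} = \left(2 - 2\right)^{2} = 0^{2} = 0$)
$P{\left(r \right)} = \frac{656}{r}$
$\frac{J{\left(H{\left(43 \right)} \right)}}{1120197} - P{\left(678 \right)} = \frac{0}{1120197} - \frac{656}{678} = 0 \cdot \frac{1}{1120197} - 656 \cdot \frac{1}{678} = 0 - \frac{328}{339} = - \frac{328}{339}$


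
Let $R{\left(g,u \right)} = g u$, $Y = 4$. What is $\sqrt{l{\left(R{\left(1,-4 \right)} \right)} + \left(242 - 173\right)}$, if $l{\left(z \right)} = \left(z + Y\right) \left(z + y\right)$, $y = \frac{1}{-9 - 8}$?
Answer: $\sqrt{69} \approx 8.3066$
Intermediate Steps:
$y = - \frac{1}{17}$ ($y = \frac{1}{-17} = - \frac{1}{17} \approx -0.058824$)
$l{\left(z \right)} = \left(4 + z\right) \left(- \frac{1}{17} + z\right)$ ($l{\left(z \right)} = \left(z + 4\right) \left(z - \frac{1}{17}\right) = \left(4 + z\right) \left(- \frac{1}{17} + z\right)$)
$\sqrt{l{\left(R{\left(1,-4 \right)} \right)} + \left(242 - 173\right)} = \sqrt{\left(- \frac{4}{17} + \left(1 \left(-4\right)\right)^{2} + \frac{67 \cdot 1 \left(-4\right)}{17}\right) + \left(242 - 173\right)} = \sqrt{\left(- \frac{4}{17} + \left(-4\right)^{2} + \frac{67}{17} \left(-4\right)\right) + \left(242 - 173\right)} = \sqrt{\left(- \frac{4}{17} + 16 - \frac{268}{17}\right) + 69} = \sqrt{0 + 69} = \sqrt{69}$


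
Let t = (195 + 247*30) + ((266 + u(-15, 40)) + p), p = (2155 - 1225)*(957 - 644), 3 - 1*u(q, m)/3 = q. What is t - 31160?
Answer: 267855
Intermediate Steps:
u(q, m) = 9 - 3*q
p = 291090 (p = 930*313 = 291090)
t = 299015 (t = (195 + 247*30) + ((266 + (9 - 3*(-15))) + 291090) = (195 + 7410) + ((266 + (9 + 45)) + 291090) = 7605 + ((266 + 54) + 291090) = 7605 + (320 + 291090) = 7605 + 291410 = 299015)
t - 31160 = 299015 - 31160 = 267855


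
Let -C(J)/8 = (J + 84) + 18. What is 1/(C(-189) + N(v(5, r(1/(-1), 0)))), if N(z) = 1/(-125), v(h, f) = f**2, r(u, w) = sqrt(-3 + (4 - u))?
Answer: 125/86999 ≈ 0.0014368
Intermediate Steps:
r(u, w) = sqrt(1 - u)
N(z) = -1/125
C(J) = -816 - 8*J (C(J) = -8*((J + 84) + 18) = -8*((84 + J) + 18) = -8*(102 + J) = -816 - 8*J)
1/(C(-189) + N(v(5, r(1/(-1), 0)))) = 1/((-816 - 8*(-189)) - 1/125) = 1/((-816 + 1512) - 1/125) = 1/(696 - 1/125) = 1/(86999/125) = 125/86999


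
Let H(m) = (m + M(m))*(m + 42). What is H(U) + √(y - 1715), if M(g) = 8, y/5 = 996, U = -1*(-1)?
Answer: 387 + √3265 ≈ 444.14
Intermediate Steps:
U = 1
y = 4980 (y = 5*996 = 4980)
H(m) = (8 + m)*(42 + m) (H(m) = (m + 8)*(m + 42) = (8 + m)*(42 + m))
H(U) + √(y - 1715) = (336 + 1² + 50*1) + √(4980 - 1715) = (336 + 1 + 50) + √3265 = 387 + √3265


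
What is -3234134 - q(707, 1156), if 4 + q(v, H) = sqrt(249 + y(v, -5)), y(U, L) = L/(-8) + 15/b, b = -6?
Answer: -3234130 - sqrt(3954)/4 ≈ -3.2341e+6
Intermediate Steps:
y(U, L) = -5/2 - L/8 (y(U, L) = L/(-8) + 15/(-6) = L*(-1/8) + 15*(-1/6) = -L/8 - 5/2 = -5/2 - L/8)
q(v, H) = -4 + sqrt(3954)/4 (q(v, H) = -4 + sqrt(249 + (-5/2 - 1/8*(-5))) = -4 + sqrt(249 + (-5/2 + 5/8)) = -4 + sqrt(249 - 15/8) = -4 + sqrt(1977/8) = -4 + sqrt(3954)/4)
-3234134 - q(707, 1156) = -3234134 - (-4 + sqrt(3954)/4) = -3234134 + (4 - sqrt(3954)/4) = -3234130 - sqrt(3954)/4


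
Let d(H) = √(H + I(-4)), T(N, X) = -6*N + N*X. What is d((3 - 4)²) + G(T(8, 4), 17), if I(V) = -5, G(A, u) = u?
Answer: 17 + 2*I ≈ 17.0 + 2.0*I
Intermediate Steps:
d(H) = √(-5 + H) (d(H) = √(H - 5) = √(-5 + H))
d((3 - 4)²) + G(T(8, 4), 17) = √(-5 + (3 - 4)²) + 17 = √(-5 + (-1)²) + 17 = √(-5 + 1) + 17 = √(-4) + 17 = 2*I + 17 = 17 + 2*I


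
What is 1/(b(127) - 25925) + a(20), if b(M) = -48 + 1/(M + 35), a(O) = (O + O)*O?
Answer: 3366099838/4207625 ≈ 800.00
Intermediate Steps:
a(O) = 2*O² (a(O) = (2*O)*O = 2*O²)
b(M) = -48 + 1/(35 + M)
1/(b(127) - 25925) + a(20) = 1/((-1679 - 48*127)/(35 + 127) - 25925) + 2*20² = 1/((-1679 - 6096)/162 - 25925) + 2*400 = 1/((1/162)*(-7775) - 25925) + 800 = 1/(-7775/162 - 25925) + 800 = 1/(-4207625/162) + 800 = -162/4207625 + 800 = 3366099838/4207625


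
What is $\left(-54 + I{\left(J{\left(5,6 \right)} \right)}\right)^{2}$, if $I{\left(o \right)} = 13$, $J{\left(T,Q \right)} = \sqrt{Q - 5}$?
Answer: $1681$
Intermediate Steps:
$J{\left(T,Q \right)} = \sqrt{-5 + Q}$
$\left(-54 + I{\left(J{\left(5,6 \right)} \right)}\right)^{2} = \left(-54 + 13\right)^{2} = \left(-41\right)^{2} = 1681$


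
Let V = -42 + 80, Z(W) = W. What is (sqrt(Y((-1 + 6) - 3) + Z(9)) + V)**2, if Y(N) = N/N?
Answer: (38 + sqrt(10))**2 ≈ 1694.3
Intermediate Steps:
Y(N) = 1
V = 38
(sqrt(Y((-1 + 6) - 3) + Z(9)) + V)**2 = (sqrt(1 + 9) + 38)**2 = (sqrt(10) + 38)**2 = (38 + sqrt(10))**2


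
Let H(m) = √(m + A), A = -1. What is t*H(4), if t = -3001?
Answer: -3001*√3 ≈ -5197.9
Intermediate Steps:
H(m) = √(-1 + m) (H(m) = √(m - 1) = √(-1 + m))
t*H(4) = -3001*√(-1 + 4) = -3001*√3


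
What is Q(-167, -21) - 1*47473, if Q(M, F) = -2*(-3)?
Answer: -47467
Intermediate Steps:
Q(M, F) = 6
Q(-167, -21) - 1*47473 = 6 - 1*47473 = 6 - 47473 = -47467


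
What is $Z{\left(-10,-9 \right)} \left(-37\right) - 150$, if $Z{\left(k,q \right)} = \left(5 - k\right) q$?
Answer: $4845$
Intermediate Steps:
$Z{\left(k,q \right)} = q \left(5 - k\right)$
$Z{\left(-10,-9 \right)} \left(-37\right) - 150 = - 9 \left(5 - -10\right) \left(-37\right) - 150 = - 9 \left(5 + 10\right) \left(-37\right) - 150 = \left(-9\right) 15 \left(-37\right) - 150 = \left(-135\right) \left(-37\right) - 150 = 4995 - 150 = 4845$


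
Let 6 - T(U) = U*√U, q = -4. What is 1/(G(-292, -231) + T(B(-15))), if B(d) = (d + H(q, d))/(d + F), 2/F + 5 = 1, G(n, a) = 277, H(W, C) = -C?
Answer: 1/283 ≈ 0.0035336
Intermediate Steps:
F = -½ (F = 2/(-5 + 1) = 2/(-4) = 2*(-¼) = -½ ≈ -0.50000)
B(d) = 0 (B(d) = (d - d)/(d - ½) = 0/(-½ + d) = 0)
T(U) = 6 - U^(3/2) (T(U) = 6 - U*√U = 6 - U^(3/2))
1/(G(-292, -231) + T(B(-15))) = 1/(277 + (6 - 0^(3/2))) = 1/(277 + (6 - 1*0)) = 1/(277 + (6 + 0)) = 1/(277 + 6) = 1/283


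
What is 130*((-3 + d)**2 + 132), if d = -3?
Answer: 21840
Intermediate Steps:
130*((-3 + d)**2 + 132) = 130*((-3 - 3)**2 + 132) = 130*((-6)**2 + 132) = 130*(36 + 132) = 130*168 = 21840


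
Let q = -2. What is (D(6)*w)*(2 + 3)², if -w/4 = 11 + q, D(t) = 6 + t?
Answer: -10800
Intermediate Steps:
w = -36 (w = -4*(11 - 2) = -4*9 = -36)
(D(6)*w)*(2 + 3)² = ((6 + 6)*(-36))*(2 + 3)² = (12*(-36))*5² = -432*25 = -10800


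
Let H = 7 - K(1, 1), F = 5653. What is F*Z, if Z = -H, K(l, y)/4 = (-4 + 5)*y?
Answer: -16959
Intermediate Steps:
K(l, y) = 4*y (K(l, y) = 4*((-4 + 5)*y) = 4*(1*y) = 4*y)
H = 3 (H = 7 - 4 = 3)
Z = -3 (Z = -1*3 = -3)
F*Z = 5653*(-3) = -16959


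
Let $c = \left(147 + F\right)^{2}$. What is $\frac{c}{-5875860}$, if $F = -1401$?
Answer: $- \frac{131043}{489655} \approx -0.26762$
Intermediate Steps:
$c = 1572516$ ($c = \left(147 - 1401\right)^{2} = \left(-1254\right)^{2} = 1572516$)
$\frac{c}{-5875860} = \frac{1572516}{-5875860} = 1572516 \left(- \frac{1}{5875860}\right) = - \frac{131043}{489655}$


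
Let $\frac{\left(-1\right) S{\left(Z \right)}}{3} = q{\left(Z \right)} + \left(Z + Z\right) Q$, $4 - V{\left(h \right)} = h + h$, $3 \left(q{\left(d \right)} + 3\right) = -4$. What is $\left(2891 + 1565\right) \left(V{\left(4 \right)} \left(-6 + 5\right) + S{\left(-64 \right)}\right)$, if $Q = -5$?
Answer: $-8479768$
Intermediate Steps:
$q{\left(d \right)} = - \frac{13}{3}$ ($q{\left(d \right)} = -3 + \frac{1}{3} \left(-4\right) = -3 - \frac{4}{3} = - \frac{13}{3}$)
$V{\left(h \right)} = 4 - 2 h$ ($V{\left(h \right)} = 4 - \left(h + h\right) = 4 - 2 h$)
$S{\left(Z \right)} = 13 + 30 Z$ ($S{\left(Z \right)} = - 3 \left(- \frac{13}{3} + \left(Z + Z\right) \left(-5\right)\right) = - 3 \left(- \frac{13}{3} + 2 Z \left(-5\right)\right) = - 3 \left(- \frac{13}{3} - 10 Z\right) = 13 + 30 Z$)
$\left(2891 + 1565\right) \left(V{\left(4 \right)} \left(-6 + 5\right) + S{\left(-64 \right)}\right) = \left(2891 + 1565\right) \left(\left(4 - 8\right) \left(-6 + 5\right) + \left(13 + 30 \left(-64\right)\right)\right) = 4456 \left(\left(4 - 8\right) \left(-1\right) + \left(13 - 1920\right)\right) = 4456 \left(\left(-4\right) \left(-1\right) - 1907\right) = 4456 \left(4 - 1907\right) = 4456 \left(-1903\right) = -8479768$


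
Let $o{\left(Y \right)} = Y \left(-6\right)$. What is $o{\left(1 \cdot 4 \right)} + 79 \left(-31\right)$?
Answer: $-2473$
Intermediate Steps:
$o{\left(Y \right)} = - 6 Y$
$o{\left(1 \cdot 4 \right)} + 79 \left(-31\right) = - 6 \cdot 1 \cdot 4 + 79 \left(-31\right) = \left(-6\right) 4 - 2449 = -24 - 2449 = -2473$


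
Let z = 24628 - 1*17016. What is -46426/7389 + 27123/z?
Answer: -152982865/56245068 ≈ -2.7199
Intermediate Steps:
z = 7612 (z = 24628 - 17016 = 7612)
-46426/7389 + 27123/z = -46426/7389 + 27123/7612 = -152982865/56245068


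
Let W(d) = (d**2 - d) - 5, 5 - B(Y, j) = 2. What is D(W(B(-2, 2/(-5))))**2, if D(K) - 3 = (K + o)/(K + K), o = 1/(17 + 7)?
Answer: 28561/2304 ≈ 12.396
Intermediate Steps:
B(Y, j) = 3 (B(Y, j) = 5 - 1*2 = 5 - 2 = 3)
W(d) = -5 + d**2 - d
o = 1/24 ≈ 0.041667
D(K) = 3 + (1/24 + K)/(2*K) (D(K) = 3 + (K + 1/24)/(K + K) = 3 + (1/24 + K)/((2*K)) = 3 + (1/24 + K)*(1/(2*K)) = 3 + (1/24 + K)/(2*K))
D(W(B(-2, 2/(-5))))**2 = ((1 + 168*(-5 + 3**2 - 1*3))/(48*(-5 + 3**2 - 1*3)))**2 = ((1 + 168*(-5 + 9 - 3))/(48*(-5 + 9 - 3)))**2 = ((1/48)*(1 + 168*1)/1)**2 = ((1/48)*1*(1 + 168))**2 = ((1/48)*1*169)**2 = (169/48)**2 = 28561/2304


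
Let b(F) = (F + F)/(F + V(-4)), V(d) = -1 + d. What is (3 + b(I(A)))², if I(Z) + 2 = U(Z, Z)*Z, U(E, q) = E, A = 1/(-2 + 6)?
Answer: 156025/12321 ≈ 12.663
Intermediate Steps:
A = ¼ (A = 1/4 = ¼ ≈ 0.25000)
I(Z) = -2 + Z² (I(Z) = -2 + Z*Z = -2 + Z²)
b(F) = 2*F/(-5 + F) (b(F) = (F + F)/(F + (-1 - 4)) = (2*F)/(F - 5) = (2*F)/(-5 + F) = 2*F/(-5 + F))
(3 + b(I(A)))² = (3 + 2*(-2 + (¼)²)/(-5 + (-2 + (¼)²)))² = (3 + 2*(-2 + 1/16)/(-5 + (-2 + 1/16)))² = (3 + 2*(-31/16)/(-5 - 31/16))² = (3 + 2*(-31/16)/(-111/16))² = (3 + 2*(-31/16)*(-16/111))² = (3 + 62/111)² = (395/111)² = 156025/12321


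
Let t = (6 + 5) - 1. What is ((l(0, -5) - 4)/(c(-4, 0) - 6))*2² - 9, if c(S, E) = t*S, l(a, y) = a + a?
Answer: -199/23 ≈ -8.6522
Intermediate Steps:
t = 10 (t = 11 - 1 = 10)
l(a, y) = 2*a
c(S, E) = 10*S
((l(0, -5) - 4)/(c(-4, 0) - 6))*2² - 9 = ((2*0 - 4)/(10*(-4) - 6))*2² - 9 = ((0 - 4)/(-40 - 6))*4 - 9 = -4/(-46)*4 - 9 = -4*(-1/46)*4 - 9 = (2/23)*4 - 9 = 8/23 - 9 = -199/23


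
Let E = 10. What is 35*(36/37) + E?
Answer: 1630/37 ≈ 44.054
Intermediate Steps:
35*(36/37) + E = 35*(36/37) + 10 = 1260/37 + 10 = 1630/37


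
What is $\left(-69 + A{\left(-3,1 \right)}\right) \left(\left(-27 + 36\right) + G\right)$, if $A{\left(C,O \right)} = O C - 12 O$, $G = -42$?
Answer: $2772$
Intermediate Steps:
$A{\left(C,O \right)} = - 12 O + C O$ ($A{\left(C,O \right)} = C O - 12 O = - 12 O + C O$)
$\left(-69 + A{\left(-3,1 \right)}\right) \left(\left(-27 + 36\right) + G\right) = \left(-69 + 1 \left(-12 - 3\right)\right) \left(\left(-27 + 36\right) - 42\right) = \left(-69 + 1 \left(-15\right)\right) \left(9 - 42\right) = \left(-69 - 15\right) \left(-33\right) = \left(-84\right) \left(-33\right) = 2772$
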